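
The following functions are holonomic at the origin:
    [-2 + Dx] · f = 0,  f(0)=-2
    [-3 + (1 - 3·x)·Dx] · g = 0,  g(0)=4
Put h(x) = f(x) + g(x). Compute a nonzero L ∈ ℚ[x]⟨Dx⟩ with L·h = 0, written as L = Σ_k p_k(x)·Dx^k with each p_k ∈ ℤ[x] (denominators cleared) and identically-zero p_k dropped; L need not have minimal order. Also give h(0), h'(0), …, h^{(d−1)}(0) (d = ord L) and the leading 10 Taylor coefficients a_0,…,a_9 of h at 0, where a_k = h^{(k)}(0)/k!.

L = (24 + 36·x) + (-14 - 24·x + 36·x^2)·Dx + (1 + 3·x - 18·x^2)·Dx^2  (order 2).
h: a_k = 2, 8, 32, 316/3, 968/3, 14572/15, 131212/45, 2755604/315, 8266856/315, 223205212/2835, …
ICs: h(0) = 2, h′(0) = 8.

f: a_k = -2, -4, -4, -8/3, -4/3, -8/15, -8/45, -16/315, -4/315, -8/2835, …
g: a_k = 4, 12, 36, 108, 324, 972, 2916, 8748, 26244, 78732, …
h₀=f+g: left-lcm gives L₀, ord ≤ 2.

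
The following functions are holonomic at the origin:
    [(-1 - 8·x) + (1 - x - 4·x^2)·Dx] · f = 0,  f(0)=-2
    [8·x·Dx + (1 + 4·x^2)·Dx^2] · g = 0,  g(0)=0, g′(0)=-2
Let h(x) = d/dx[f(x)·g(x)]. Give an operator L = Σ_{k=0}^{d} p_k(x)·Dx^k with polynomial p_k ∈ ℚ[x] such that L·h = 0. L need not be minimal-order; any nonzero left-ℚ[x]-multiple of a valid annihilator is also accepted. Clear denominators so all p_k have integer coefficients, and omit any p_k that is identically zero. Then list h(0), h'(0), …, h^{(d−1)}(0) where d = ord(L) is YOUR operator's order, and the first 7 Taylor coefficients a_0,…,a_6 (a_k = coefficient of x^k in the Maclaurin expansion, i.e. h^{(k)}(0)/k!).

L = (14 + 408·x^2 + 384·x^3 + 2304·x^4) + (4 + 34·x + 48·x^2 + 280·x^3 + 384·x^4 + 1536·x^5)·Dx + (-1 - 11·x^2 + 16·x^3 + 20·x^4 + 64·x^5 + 192·x^6)·Dx^2  (order 2).
h: a_k = 4, 8, 44, 368/3, 1532/3, 6744/5, 12532/3, …
ICs: h(0) = 4, h′(0) = 8.

f: a_k = -2, -2, -10, -18, -58, -130, -362, …
g: a_k = 0, -2, 0, 8/3, 0, -32/5, 0, …
Product ⇒ symmetric product L₀, ord ≤ 2.
Differentiate: ansatz ord ≤ ord L₀ ⇒ L.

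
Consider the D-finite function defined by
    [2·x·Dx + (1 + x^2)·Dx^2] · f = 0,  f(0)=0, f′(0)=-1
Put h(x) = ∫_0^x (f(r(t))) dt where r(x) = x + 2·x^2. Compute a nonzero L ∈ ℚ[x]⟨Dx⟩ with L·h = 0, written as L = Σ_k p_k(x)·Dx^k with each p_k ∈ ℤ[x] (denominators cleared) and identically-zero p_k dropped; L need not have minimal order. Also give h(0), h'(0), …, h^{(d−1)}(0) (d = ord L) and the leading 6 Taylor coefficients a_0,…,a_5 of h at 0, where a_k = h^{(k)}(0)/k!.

L = (-4 + 2·x + 16·x^2 + 48·x^3 + 48·x^4)·Dx^2 + (1 + 4·x + x^2 + 8·x^3 + 20·x^4 + 16·x^5)·Dx^3  (order 3).
h: a_k = 0, 0, -1/2, -2/3, 1/12, 2/5, …
ICs: h(0) = 0, h′(0) = 0, h′′(0) = -1.

f: a_k = 0, -1, 0, 1/3, 0, -1/5, …
Substitute x→r, Dx→(1/r')Dx; clear ⇒ L₀.
h=∫h₀ ⇒ L = L₀·Dx.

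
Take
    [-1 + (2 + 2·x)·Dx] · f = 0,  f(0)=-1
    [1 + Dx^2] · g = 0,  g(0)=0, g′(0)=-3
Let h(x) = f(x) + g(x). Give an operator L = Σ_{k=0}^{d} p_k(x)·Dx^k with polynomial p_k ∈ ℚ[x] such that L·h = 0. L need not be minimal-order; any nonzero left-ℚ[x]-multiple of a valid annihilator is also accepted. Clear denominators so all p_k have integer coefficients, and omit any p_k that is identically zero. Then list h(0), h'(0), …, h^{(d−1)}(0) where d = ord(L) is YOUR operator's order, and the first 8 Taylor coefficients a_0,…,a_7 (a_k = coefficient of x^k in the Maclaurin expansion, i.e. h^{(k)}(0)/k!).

L = (-7 - 8·x - 4·x^2) + (6 + 22·x + 24·x^2 + 8·x^3)·Dx + (-7 - 8·x - 4·x^2)·Dx^2 + (6 + 22·x + 24·x^2 + 8·x^3)·Dx^3  (order 3).
h: a_k = -1, -7/2, 1/8, 7/16, 5/128, -67/1280, 21/1024, -3337/215040, …
ICs: h(0) = -1, h′(0) = -7/2, h′′(0) = 1/4.

f: a_k = -1, -1/2, 1/8, -1/16, 5/128, -7/256, 21/1024, -33/2048, …
g: a_k = 0, -3, 0, 1/2, 0, -1/40, 0, 1/1680, …
L₀ := lclm(L_f,L_g); ord L₀ ≤ 1+2.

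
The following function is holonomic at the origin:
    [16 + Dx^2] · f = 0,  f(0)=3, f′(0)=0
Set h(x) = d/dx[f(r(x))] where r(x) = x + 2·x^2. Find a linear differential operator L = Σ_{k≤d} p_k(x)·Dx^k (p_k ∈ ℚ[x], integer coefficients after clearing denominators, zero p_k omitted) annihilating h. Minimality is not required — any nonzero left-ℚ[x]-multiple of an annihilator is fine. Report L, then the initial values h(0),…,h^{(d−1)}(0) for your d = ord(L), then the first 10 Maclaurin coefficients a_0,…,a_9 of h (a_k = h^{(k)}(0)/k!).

f: a_k = 3, 0, -24, 0, 32, 0, -256/15, 0, 512/105, 0, …
Change of var in L_f (x↦r) gives L₀.
Derive L from L₀ (diff closure).
L = (64 + 256·x + 1536·x^2 + 4096·x^3 + 4096·x^4) + (-12 - 48·x)·Dx + (1 + 8·x + 16·x^2)·Dx^2  (order 2).
h: a_k = 0, -48, -288, -256, 1280, 22528/5, 28672/5, -425984/105, -835584/35, -33554432/945, …
ICs: h(0) = 0, h′(0) = -48.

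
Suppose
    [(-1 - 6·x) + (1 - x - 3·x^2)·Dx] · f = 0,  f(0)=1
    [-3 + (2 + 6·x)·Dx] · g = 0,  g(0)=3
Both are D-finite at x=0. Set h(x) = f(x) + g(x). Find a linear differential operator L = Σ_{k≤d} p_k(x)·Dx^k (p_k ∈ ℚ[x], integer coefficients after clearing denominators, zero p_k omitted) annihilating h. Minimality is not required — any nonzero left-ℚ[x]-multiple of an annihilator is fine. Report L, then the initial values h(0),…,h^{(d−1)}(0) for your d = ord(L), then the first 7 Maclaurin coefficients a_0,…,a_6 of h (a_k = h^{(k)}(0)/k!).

f: a_k = 1, 1, 4, 7, 19, 40, 97, …
g: a_k = 3, 9/2, -27/8, 81/16, -1215/128, 5103/256, -45927/1024, …
h₀=f+g: left-lcm gives L₀, ord ≤ 2.
L = (-57 - 297·x - 567·x^2 - 810·x^3) + (41 + 246·x + 891·x^2 + 1998·x^3 + 2025·x^4)·Dx + (2 - 38·x - 186·x^2 + 54·x^3 + 918·x^4 + 810·x^5)·Dx^2  (order 2).
h: a_k = 4, 11/2, 5/8, 193/16, 1217/128, 15343/256, 53401/1024, …
ICs: h(0) = 4, h′(0) = 11/2.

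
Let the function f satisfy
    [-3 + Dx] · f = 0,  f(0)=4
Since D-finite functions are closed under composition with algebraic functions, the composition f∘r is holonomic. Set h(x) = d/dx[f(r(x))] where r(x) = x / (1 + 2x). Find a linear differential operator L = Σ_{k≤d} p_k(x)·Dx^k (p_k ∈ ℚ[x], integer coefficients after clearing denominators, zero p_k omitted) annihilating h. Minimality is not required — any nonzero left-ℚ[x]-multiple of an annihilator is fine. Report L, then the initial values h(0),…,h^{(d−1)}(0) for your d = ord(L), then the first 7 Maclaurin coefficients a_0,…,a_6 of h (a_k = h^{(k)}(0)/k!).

L = (-1 - 8·x) + (-1 - 4·x - 4·x^2)·Dx  (order 1).
h: a_k = 12, -12, -18, 102, -519/2, 4743/10, -12441/20, …
ICs: h(0) = 12.

f: a_k = 4, 12, 18, 18, 27/2, 81/10, 81/20, …
Substitute x→r, Dx→(1/r')Dx; clear ⇒ L₀.
h=h₀': d/dx-closure on L₀ ⇒ L.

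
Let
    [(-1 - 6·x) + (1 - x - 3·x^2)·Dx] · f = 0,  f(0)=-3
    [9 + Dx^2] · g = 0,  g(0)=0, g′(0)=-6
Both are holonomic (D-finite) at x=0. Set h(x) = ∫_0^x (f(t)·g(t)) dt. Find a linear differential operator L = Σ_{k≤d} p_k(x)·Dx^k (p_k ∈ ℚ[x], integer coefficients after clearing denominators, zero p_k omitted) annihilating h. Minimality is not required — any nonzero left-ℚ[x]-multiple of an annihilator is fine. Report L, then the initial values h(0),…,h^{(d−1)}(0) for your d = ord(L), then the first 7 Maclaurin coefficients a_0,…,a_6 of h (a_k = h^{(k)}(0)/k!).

f: a_k = -3, -3, -12, -21, -57, -120, -291, …
g: a_k = 0, -6, 0, 9, 0, -81/20, 0, …
Sym-product of L_f,L_g gives L₀ (≤ ord 2).
Integrate: L := L₀·Dx.
L = (-3 + 9·x + 27·x^2)·Dx + (2 + 12·x)·Dx^2 + (-1 + x + 3·x^2)·Dx^3  (order 3).
h: a_k = 0, 0, 9, 6, 45/4, 99/5, 1641/40, …
ICs: h(0) = 0, h′(0) = 0, h′′(0) = 18.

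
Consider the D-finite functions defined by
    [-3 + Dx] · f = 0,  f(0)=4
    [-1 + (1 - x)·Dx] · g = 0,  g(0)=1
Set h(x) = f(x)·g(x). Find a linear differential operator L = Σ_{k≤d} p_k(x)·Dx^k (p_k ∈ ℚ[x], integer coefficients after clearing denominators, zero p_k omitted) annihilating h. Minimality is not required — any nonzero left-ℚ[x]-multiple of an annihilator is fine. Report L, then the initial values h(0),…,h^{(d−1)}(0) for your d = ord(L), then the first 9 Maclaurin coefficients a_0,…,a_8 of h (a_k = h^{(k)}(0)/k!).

L = (4 - 3·x) + (-1 + x)·Dx  (order 1).
h: a_k = 4, 16, 34, 52, 131/2, 368/5, 1553/20, 5557/70, 89641/1120, …
ICs: h(0) = 4.

f: a_k = 4, 12, 18, 18, 27/2, 81/10, 81/20, 243/140, 729/1120, …
g: a_k = 1, 1, 1, 1, 1, 1, 1, 1, 1, …
Product ⇒ symmetric product L₀, ord ≤ 1.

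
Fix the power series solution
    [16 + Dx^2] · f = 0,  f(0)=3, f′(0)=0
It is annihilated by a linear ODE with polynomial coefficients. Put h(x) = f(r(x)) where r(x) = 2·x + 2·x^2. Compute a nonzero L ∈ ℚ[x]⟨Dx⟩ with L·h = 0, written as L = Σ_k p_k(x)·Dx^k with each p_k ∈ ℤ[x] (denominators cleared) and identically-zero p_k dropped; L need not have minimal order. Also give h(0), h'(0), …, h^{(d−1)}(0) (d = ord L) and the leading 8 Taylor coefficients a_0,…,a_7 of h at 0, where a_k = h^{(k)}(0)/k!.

f: a_k = 3, 0, -24, 0, 32, 0, -256/15, 0, …
Substitute x→r, Dx→(1/r')Dx; clear ⇒ L₀.
L = (64 + 384·x + 768·x^2 + 512·x^3) - 2·Dx + (1 + 2·x)·Dx^2  (order 2).
h: a_k = 3, 0, -96, -192, 416, 2048, 29696/15, -22528/5, …
ICs: h(0) = 3, h′(0) = 0.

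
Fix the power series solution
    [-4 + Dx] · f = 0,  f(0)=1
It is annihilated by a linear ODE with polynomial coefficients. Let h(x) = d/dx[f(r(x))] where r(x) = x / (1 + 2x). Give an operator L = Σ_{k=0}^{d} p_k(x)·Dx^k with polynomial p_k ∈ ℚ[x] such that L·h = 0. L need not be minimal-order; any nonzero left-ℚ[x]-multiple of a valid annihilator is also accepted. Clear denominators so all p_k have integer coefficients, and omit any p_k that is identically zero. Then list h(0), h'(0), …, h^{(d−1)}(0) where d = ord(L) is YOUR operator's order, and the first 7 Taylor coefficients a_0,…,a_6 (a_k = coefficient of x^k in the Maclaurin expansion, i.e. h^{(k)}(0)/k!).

L = -8·x + (-1 - 4·x - 4·x^2)·Dx  (order 1).
h: a_k = 4, 0, -16, 128/3, -64, 512/15, 1280/9, …
ICs: h(0) = 4.

f: a_k = 1, 4, 8, 32/3, 32/3, 128/15, 256/45, …
L₀ from L_f via x↦r, Dx↦r'^{-1}Dx.
h=h₀': d/dx-closure on L₀ ⇒ L.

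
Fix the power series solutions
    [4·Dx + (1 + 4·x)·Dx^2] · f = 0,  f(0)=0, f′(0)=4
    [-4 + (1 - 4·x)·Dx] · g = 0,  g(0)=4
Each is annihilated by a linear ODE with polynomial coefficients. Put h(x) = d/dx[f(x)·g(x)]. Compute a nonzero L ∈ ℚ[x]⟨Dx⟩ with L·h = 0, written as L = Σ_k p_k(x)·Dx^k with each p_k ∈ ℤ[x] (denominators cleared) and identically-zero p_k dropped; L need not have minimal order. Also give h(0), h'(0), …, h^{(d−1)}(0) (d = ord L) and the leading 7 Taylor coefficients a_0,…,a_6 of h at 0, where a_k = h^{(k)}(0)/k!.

f: a_k = 0, 4, -8, 64/3, -64, 1024/5, -2048/3, …
g: a_k = 4, 16, 64, 256, 1024, 4096, 16384, …
Sym-product of L_f,L_g gives L₀ (≤ ord 2).
h=h₀': d/dx-closure on L₀ ⇒ L.
L = 64 + (4 + 80·x)·Dx + (-1 + 16·x^2)·Dx^2  (order 2).
h: a_k = 16, 64, 640, 7168/3, 48128/3, 303104/5, 5226496/15, …
ICs: h(0) = 16, h′(0) = 64.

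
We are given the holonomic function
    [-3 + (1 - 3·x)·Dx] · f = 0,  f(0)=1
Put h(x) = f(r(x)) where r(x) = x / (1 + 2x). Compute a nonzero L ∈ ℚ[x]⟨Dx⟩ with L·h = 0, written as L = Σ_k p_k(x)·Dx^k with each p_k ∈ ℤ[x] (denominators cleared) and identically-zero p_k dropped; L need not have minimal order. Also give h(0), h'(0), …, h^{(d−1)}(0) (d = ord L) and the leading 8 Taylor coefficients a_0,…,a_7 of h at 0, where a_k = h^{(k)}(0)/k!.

L = 3 + (-1 - x + 2·x^2)·Dx  (order 1).
h: a_k = 1, 3, 3, 3, 3, 3, 3, 3, …
ICs: h(0) = 1.

f: a_k = 1, 3, 9, 27, 81, 243, 729, 2187, …
L₀ from L_f via x↦r, Dx↦r'^{-1}Dx.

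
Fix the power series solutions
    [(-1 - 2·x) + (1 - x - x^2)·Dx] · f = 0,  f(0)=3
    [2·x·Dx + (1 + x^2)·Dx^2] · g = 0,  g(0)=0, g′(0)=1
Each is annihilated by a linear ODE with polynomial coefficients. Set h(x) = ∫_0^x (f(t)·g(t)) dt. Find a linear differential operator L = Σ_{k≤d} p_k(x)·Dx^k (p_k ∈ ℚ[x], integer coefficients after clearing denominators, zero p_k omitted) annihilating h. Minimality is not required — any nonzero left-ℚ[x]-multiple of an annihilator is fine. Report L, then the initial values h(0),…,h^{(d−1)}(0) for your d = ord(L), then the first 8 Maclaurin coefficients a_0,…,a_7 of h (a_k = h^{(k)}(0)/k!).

L = (2 + 2·x + 6·x^2)·Dx + (2 + 2·x + 4·x^2 + 6·x^3)·Dx^2 + (-1 + x + x^3 + x^4)·Dx^3  (order 3).
h: a_k = 0, 0, 3/2, 1, 5/4, 8/5, 34/15, 108/35, …
ICs: h(0) = 0, h′(0) = 0, h′′(0) = 3.

f: a_k = 3, 3, 6, 9, 15, 24, 39, 63, …
g: a_k = 0, 1, 0, -1/3, 0, 1/5, 0, -1/7, …
f·g: L₀ = L_f ⊗_s L_g, ord ≤ 1·2.
∫: right-multiply L₀ by Dx.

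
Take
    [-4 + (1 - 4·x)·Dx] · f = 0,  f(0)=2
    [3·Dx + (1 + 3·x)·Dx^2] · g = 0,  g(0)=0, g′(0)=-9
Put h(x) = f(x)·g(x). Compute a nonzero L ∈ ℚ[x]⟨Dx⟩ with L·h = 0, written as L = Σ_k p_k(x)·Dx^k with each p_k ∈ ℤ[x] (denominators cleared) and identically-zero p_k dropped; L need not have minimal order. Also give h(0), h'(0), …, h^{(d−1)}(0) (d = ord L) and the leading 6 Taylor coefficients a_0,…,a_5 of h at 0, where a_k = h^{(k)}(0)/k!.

L = 12 + (5 + 36·x)·Dx + (-1 + x + 12·x^2)·Dx^2  (order 2).
h: a_k = 0, -18, -45, -234, -1629/2, -17748/5, …
ICs: h(0) = 0, h′(0) = -18.

f: a_k = 2, 8, 32, 128, 512, 2048, …
g: a_k = 0, -9, 27/2, -27, 243/4, -729/5, …
Product ⇒ symmetric product L₀, ord ≤ 2.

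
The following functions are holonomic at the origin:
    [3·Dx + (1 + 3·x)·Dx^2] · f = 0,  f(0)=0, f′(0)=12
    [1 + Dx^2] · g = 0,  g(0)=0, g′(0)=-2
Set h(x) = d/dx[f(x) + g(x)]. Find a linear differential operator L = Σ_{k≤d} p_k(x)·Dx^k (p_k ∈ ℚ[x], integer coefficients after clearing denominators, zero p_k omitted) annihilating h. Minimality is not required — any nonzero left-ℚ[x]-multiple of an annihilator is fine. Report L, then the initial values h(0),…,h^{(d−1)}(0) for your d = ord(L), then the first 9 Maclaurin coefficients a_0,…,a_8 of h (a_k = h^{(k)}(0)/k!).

f: a_k = 0, 12, -18, 36, -81, 972/5, -486, 8748/7, -6561/2, …
g: a_k = 0, -2, 0, 1/3, 0, -1/60, 0, 1/2520, 0, …
Weyl lclm of L_f,L_g ⇒ L₀ (ord ≤ 4).
h=h₀': d/dx-closure on L₀ ⇒ L.
L = (165 + 18·x + 27·x^2) + (19 + 63·x + 27·x^2 + 27·x^3)·Dx + (165 + 18·x + 27·x^2)·Dx^2 + (19 + 63·x + 27·x^2 + 27·x^3)·Dx^3  (order 3).
h: a_k = 10, -36, 109, -324, 11663/12, -2916, 3149281/360, -26244, 1587237119/20160, …
ICs: h(0) = 10, h′(0) = -36, h′′(0) = 218.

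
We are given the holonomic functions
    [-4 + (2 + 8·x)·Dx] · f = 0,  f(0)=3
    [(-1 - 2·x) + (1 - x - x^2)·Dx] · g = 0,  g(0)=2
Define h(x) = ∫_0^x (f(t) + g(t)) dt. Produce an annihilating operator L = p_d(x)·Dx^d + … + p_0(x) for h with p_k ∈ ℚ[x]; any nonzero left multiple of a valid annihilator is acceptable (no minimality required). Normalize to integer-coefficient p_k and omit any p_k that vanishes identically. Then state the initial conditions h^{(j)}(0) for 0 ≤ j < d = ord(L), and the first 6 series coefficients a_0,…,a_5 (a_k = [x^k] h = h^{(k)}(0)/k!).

f: a_k = 3, 6, -6, 12, -30, 84, …
g: a_k = 2, 2, 4, 6, 10, 16, …
Sum ⇒ L₀ = lclm(L_f,L_g) in ℚ(x)⟨Dx⟩.
h=∫₀ˣh₀: take L = L₀·Dx.
L = (12 + 48·x + 48·x^2 + 40·x^3)·Dx + (-8 - 30·x - 114·x^2 - 152·x^3 - 100·x^4)·Dx^2 + (-1 + 5·x + 39·x^2 - 6·x^3 - 82·x^4 - 40·x^5)·Dx^3  (order 3).
h: a_k = 0, 5, 4, -2/3, 9/2, -4, …
ICs: h(0) = 0, h′(0) = 5, h′′(0) = 8.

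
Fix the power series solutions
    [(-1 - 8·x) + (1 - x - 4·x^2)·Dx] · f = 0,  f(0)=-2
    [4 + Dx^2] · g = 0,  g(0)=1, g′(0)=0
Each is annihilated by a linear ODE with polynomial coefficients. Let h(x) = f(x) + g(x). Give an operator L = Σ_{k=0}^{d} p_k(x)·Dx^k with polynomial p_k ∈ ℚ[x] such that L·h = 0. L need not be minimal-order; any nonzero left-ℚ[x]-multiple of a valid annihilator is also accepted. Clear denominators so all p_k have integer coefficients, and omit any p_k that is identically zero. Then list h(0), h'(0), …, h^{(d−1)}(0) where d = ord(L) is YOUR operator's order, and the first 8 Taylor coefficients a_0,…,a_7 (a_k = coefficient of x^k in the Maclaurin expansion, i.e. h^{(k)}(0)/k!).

L = (116 + 1008·x + 968·x^2 + 2688·x^3 + 640·x^4 + 1024·x^5) + (-28 - 4·x + 8·x^2 + 200·x^3 + 480·x^4 + 384·x^5 + 512·x^6)·Dx + (29 + 252·x + 242·x^2 + 672·x^3 + 160·x^4 + 256·x^5)·Dx^2 + (-7 - x + 2·x^2 + 50·x^3 + 120·x^4 + 96·x^5 + 128·x^6)·Dx^3  (order 3).
h: a_k = -1, -2, -12, -18, -172/3, -130, -16294/45, -882, …
ICs: h(0) = -1, h′(0) = -2, h′′(0) = -24.

f: a_k = -2, -2, -10, -18, -58, -130, -362, -882, …
g: a_k = 1, 0, -2, 0, 2/3, 0, -4/45, 0, …
Weyl lclm of L_f,L_g ⇒ L₀ (ord ≤ 3).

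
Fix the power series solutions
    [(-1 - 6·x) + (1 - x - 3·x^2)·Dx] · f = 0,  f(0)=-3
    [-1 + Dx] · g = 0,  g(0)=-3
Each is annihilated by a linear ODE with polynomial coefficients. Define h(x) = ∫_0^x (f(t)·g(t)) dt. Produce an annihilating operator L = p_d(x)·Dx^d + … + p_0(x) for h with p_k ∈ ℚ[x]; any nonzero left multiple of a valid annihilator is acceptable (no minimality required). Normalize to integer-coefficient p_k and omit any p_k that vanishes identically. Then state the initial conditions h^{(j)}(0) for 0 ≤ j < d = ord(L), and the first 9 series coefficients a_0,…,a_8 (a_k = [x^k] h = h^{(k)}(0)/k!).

f: a_k = -3, -3, -12, -21, -57, -120, -291, -651, -1524, …
g: a_k = -3, -3, -3/2, -1/2, -1/8, -1/40, -1/240, -1/1680, -1/13440, …
Product ⇒ symmetric product L₀, ord ≤ 1.
∫: right-multiply L₀ by Dx.
L = (2 + 5·x - 3·x^2)·Dx + (-1 + x + 3·x^2)·Dx^2  (order 2).
h: a_k = 0, 9, 9, 33/2, 105/4, 2031/40, 3793/40, 106447/560, 850483/2240, …
ICs: h(0) = 0, h′(0) = 9.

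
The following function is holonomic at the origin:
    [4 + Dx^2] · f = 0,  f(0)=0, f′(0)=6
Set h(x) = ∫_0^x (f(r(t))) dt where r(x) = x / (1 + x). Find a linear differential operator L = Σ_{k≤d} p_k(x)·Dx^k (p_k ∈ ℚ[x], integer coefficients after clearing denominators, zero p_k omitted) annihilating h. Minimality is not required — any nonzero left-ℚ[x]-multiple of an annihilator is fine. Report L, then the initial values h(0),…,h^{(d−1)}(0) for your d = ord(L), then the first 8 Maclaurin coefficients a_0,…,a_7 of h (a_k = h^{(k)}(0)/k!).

f: a_k = 0, 6, 0, -4, 0, 4/5, 0, -8/105, …
Change of var in L_f (x↦r) gives L₀.
h=∫₀ˣh₀: take L = L₀·Dx.
L = 4·Dx + (2 + 6·x + 6·x^2 + 2·x^3)·Dx^2 + (1 + 4·x + 6·x^2 + 4·x^3 + x^4)·Dx^3  (order 3).
h: a_k = 0, 0, 3, -2, 1/2, 6/5, -43/15, 30/7, …
ICs: h(0) = 0, h′(0) = 0, h′′(0) = 6.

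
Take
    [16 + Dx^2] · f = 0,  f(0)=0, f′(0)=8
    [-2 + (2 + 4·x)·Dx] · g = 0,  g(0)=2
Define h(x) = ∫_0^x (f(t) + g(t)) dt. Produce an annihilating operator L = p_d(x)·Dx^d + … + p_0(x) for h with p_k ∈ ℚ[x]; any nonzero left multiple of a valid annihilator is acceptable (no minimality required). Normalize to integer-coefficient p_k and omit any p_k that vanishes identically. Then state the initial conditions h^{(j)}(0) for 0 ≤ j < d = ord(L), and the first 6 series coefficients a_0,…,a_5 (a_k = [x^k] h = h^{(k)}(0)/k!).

f: a_k = 0, 8, 0, -64/3, 0, 256/15, …
g: a_k = 2, 2, -1, 1, -5/4, 7/4, …
h₀=f+g: left-lcm gives L₀, ord ≤ 3.
∫: right-multiply L₀ by Dx.
L = (-304 - 1024·x - 1024·x^2)·Dx + (240 + 1504·x + 3072·x^2 + 2048·x^3)·Dx^2 + (-19 - 64·x - 64·x^2)·Dx^3 + (15 + 94·x + 192·x^2 + 128·x^3)·Dx^4  (order 4).
h: a_k = 0, 2, 5, -1/3, -61/12, -1/4, …
ICs: h(0) = 0, h′(0) = 2, h′′(0) = 10, h′′′(0) = -2.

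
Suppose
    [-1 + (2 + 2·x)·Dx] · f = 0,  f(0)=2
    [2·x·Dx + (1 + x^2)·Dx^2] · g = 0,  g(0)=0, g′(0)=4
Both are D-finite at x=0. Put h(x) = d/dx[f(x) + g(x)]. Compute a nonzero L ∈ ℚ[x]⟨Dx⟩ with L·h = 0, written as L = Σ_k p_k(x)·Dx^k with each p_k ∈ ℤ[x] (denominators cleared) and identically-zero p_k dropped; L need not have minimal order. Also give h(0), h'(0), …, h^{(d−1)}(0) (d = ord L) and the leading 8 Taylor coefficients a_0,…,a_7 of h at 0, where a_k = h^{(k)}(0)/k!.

f: a_k = 2, 1, -1/4, 1/8, -5/64, 7/128, -21/512, 33/1024, …
g: a_k = 0, 4, 0, -4/3, 0, 4/5, 0, -4/7, …
L₀ := lclm(L_f,L_g); ord L₀ ≤ 1+2.
h=h₀': d/dx-closure on L₀ ⇒ L.
L = (-4 - 10·x + 12·x^2 + 6·x^3) + (-11 - 16·x + 10·x^2 + 48·x^3 + 21·x^4)·Dx + (-2 + 6·x + 12·x^2 + 12·x^3 + 14·x^4 + 6·x^5)·Dx^2  (order 2).
h: a_k = 5, -1/2, -29/8, -5/16, 547/128, -63/256, -3865/1024, -429/2048, …
ICs: h(0) = 5, h′(0) = -1/2.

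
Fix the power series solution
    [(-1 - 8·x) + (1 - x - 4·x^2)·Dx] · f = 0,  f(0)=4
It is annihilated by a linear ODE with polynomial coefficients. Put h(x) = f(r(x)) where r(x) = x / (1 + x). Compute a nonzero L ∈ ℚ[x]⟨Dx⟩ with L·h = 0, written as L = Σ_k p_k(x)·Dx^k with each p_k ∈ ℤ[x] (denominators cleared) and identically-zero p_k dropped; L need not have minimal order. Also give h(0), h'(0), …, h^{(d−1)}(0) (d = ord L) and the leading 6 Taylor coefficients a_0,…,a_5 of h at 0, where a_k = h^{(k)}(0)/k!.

L = (1 + 9·x) + (-1 - 2·x + 3·x^2 + 4·x^3)·Dx  (order 1).
h: a_k = 4, 4, 16, 0, 64, -64, …
ICs: h(0) = 4.

f: a_k = 4, 4, 20, 36, 116, 260, …
Substitute x→r, Dx→(1/r')Dx; clear ⇒ L₀.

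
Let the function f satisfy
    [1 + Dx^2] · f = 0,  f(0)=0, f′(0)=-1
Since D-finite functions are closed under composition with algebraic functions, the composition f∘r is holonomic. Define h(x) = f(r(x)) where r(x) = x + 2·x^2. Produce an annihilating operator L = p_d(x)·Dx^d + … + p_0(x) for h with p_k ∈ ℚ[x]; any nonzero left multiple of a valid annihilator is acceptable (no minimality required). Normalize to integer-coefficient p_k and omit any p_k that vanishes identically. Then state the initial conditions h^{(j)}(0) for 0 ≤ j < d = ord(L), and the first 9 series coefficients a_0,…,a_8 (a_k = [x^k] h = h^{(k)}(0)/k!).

L = (1 + 12·x + 48·x^2 + 64·x^3) - 4·Dx + (1 + 4·x)·Dx^2  (order 2).
h: a_k = 0, -1, -2, 1/6, 1, 239/120, 5/4, -1679/5040, -239/360, …
ICs: h(0) = 0, h′(0) = -1.

f: a_k = 0, -1, 0, 1/6, 0, -1/120, 0, 1/5040, 0, …
Change of var in L_f (x↦r) gives L₀.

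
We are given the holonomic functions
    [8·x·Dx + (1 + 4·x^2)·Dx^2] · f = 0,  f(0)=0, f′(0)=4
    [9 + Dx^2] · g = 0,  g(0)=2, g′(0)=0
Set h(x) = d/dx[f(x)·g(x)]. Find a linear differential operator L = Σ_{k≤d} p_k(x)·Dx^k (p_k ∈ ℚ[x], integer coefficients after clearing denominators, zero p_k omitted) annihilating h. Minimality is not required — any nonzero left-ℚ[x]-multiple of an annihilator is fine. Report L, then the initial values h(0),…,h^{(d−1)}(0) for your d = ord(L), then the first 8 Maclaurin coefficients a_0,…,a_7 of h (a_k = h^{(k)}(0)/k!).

L = (134325 + 1685016·x^2 + 9665136·x^4 + 17604864·x^6 + 22954752·x^8 + 28366848·x^10 + 26873856·x^12) + (77328·x + 1187136·x^3 + 5460480·x^5 + 10782720·x^7 + 14929920·x^9 + 11943936·x^11)·Dx + (17850 + 242160·x^2 + 1468896·x^4 + 3414528·x^6 + 5764608·x^8 + 7630848·x^10 + 5971968·x^12)·Dx^2 + (8592·x + 131904·x^3 + 606720·x^5 + 1198080·x^7 + 1658880·x^9 + 1327104·x^11)·Dx^3 + (325 + 6104·x^2 + 43888·x^4 + 162048·x^6 + 357120·x^8 + 497664·x^10 + 331776·x^12)·Dx^4  (order 4).
h: a_k = 8, 0, -140, 0, 503, 0, -16271/10, 0, …
ICs: h(0) = 8, h′(0) = 0, h′′(0) = -280, h′′′(0) = 0.

f: a_k = 0, 4, 0, -16/3, 0, 64/5, 0, -256/7, …
g: a_k = 2, 0, -9, 0, 27/4, 0, -81/40, 0, …
L₀ := L_f ⊗_s L_g (sym. prod.), ord ≤ 4.
h=h₀': d/dx-closure on L₀ ⇒ L.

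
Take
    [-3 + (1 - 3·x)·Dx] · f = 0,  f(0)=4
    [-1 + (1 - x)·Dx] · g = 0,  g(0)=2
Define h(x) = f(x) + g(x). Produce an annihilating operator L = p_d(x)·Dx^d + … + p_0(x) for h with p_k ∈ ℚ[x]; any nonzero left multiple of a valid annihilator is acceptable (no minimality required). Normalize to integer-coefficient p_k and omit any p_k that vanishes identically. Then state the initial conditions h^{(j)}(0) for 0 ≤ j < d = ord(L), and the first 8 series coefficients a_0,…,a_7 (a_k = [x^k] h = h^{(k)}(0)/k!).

f: a_k = 4, 12, 36, 108, 324, 972, 2916, 8748, …
g: a_k = 2, 2, 2, 2, 2, 2, 2, 2, …
Weyl lclm of L_f,L_g ⇒ L₀ (ord ≤ 2).
L = -6 + (8 - 12·x)·Dx + (-1 + 4·x - 3·x^2)·Dx^2  (order 2).
h: a_k = 6, 14, 38, 110, 326, 974, 2918, 8750, …
ICs: h(0) = 6, h′(0) = 14.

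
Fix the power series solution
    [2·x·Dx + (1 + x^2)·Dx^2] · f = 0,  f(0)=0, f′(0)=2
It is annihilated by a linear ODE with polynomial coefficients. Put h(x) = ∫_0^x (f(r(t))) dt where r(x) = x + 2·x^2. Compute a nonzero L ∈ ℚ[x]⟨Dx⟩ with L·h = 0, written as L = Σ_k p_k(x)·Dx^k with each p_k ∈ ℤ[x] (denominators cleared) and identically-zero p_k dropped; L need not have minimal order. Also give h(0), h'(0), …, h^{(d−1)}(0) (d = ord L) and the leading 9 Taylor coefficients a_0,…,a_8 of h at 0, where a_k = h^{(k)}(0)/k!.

f: a_k = 0, 2, 0, -2/3, 0, 2/5, 0, -2/7, 0, …
Substitute x→r, Dx→(1/r')Dx; clear ⇒ L₀.
h=∫h₀ ⇒ L = L₀·Dx.
L = (-4 + 2·x + 16·x^2 + 48·x^3 + 48·x^4)·Dx^2 + (1 + 4·x + x^2 + 8·x^3 + 20·x^4 + 16·x^5)·Dx^3  (order 3).
h: a_k = 0, 0, 1, 4/3, -1/6, -4/5, -19/15, -4/21, 55/28, …
ICs: h(0) = 0, h′(0) = 0, h′′(0) = 2.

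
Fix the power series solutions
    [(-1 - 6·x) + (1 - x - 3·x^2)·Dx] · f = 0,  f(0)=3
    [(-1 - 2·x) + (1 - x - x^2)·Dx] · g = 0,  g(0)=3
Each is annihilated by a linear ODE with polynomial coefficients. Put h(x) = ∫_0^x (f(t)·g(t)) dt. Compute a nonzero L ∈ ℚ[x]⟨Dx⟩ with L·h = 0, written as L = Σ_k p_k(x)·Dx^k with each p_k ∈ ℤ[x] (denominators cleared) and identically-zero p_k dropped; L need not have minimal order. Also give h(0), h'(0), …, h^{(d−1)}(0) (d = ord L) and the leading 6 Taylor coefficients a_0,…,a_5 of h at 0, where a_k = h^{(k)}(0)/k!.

f: a_k = 3, 3, 12, 21, 57, 120, …
g: a_k = 3, 3, 6, 9, 15, 24, …
Product ⇒ symmetric product L₀, ord ≤ 1.
h=∫h₀ ⇒ L = L₀·Dx.
L = (-2 - 6·x + 12·x^2 + 12·x^3)·Dx + (1 - 2·x - 3·x^2 + 4·x^3 + 3·x^4)·Dx^2  (order 2).
h: a_k = 0, 9, 9, 21, 36, 378/5, …
ICs: h(0) = 0, h′(0) = 9.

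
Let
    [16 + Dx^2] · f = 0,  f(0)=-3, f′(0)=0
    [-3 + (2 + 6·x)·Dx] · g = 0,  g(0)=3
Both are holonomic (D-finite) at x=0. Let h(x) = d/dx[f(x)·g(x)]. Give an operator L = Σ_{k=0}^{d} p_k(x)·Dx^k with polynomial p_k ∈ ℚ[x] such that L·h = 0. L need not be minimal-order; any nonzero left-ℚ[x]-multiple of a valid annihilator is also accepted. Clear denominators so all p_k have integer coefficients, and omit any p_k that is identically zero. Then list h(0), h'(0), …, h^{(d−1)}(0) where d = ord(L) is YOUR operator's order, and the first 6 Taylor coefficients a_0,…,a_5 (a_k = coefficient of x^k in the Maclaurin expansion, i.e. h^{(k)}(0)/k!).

L = (9613 + 83712·x + 273024·x^2 + 442368·x^3 + 331776·x^4) + (-444 - 5940·x - 20736·x^2 - 20736·x^3)·Dx + (364 + 3720·x + 14796·x^2 + 27648·x^3 + 20736·x^4)·Dx^2  (order 2).
h: a_k = -27/2, 657/4, 4455/16, -19011/32, -105345/256, 1012827/2560, …
ICs: h(0) = -27/2, h′(0) = 657/4.

f: a_k = -3, 0, 24, 0, -32, 0, …
g: a_k = 3, 9/2, -27/8, 81/16, -1215/128, 5103/256, …
f·g: L₀ = L_f ⊗_s L_g, ord ≤ 2·1.
h=h₀': d/dx-closure on L₀ ⇒ L.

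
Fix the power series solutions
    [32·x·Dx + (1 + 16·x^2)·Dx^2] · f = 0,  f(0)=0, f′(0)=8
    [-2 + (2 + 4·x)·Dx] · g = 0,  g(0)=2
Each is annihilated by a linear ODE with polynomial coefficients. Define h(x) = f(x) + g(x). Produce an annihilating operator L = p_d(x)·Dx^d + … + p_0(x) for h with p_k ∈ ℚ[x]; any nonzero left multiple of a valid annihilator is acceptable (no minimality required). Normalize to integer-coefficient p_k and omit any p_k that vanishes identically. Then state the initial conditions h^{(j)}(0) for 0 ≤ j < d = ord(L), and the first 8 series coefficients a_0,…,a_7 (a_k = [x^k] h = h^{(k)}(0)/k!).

f: a_k = 0, 8, 0, -128/3, 0, 2048/5, 0, -32768/7, …
g: a_k = 2, 2, -1, 1, -5/4, 7/4, -21/8, 33/8, …
Sum ⇒ L₀ = lclm(L_f,L_g) in ℚ(x)⟨Dx⟩.
L = (-32 - 160·x + 1536·x^2 + 1536·x^3)·Dx + (-35 - 128·x + 1312·x^2 + 6144·x^3 + 5376·x^4)·Dx^2 + (-1 + 30·x + 96·x^2 + 576·x^3 + 1792·x^4 + 1536·x^5)·Dx^3  (order 3).
h: a_k = 2, 10, -1, -125/3, -5/4, 8227/20, -21/8, -261913/56, …
ICs: h(0) = 2, h′(0) = 10, h′′(0) = -2.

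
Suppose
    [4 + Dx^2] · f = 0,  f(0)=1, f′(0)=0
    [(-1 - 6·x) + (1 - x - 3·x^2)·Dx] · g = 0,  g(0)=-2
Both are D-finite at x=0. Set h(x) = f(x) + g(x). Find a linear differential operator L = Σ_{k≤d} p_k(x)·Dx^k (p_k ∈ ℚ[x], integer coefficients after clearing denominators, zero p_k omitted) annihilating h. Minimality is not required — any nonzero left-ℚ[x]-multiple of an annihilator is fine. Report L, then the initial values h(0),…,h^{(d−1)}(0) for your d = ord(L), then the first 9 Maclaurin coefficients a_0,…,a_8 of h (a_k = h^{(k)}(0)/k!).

L = (-92 - 608·x - 512·x^2 - 1104·x^3 - 360·x^4 - 432·x^5) + (24 - 4·x - 24·x^2 - 80·x^3 - 180·x^4 - 216·x^5 - 216·x^6)·Dx + (-23 - 152·x - 128·x^2 - 276·x^3 - 90·x^4 - 108·x^5)·Dx^2 + (6 - x - 6·x^2 - 20·x^3 - 45·x^4 - 54·x^5 - 54·x^6)·Dx^3  (order 3).
h: a_k = -1, -2, -10, -14, -112/3, -80, -8734/45, -434, -320038/315, …
ICs: h(0) = -1, h′(0) = -2, h′′(0) = -20.

f: a_k = 1, 0, -2, 0, 2/3, 0, -4/45, 0, 2/315, …
g: a_k = -2, -2, -8, -14, -38, -80, -194, -434, -1016, …
Weyl lclm of L_f,L_g ⇒ L₀ (ord ≤ 3).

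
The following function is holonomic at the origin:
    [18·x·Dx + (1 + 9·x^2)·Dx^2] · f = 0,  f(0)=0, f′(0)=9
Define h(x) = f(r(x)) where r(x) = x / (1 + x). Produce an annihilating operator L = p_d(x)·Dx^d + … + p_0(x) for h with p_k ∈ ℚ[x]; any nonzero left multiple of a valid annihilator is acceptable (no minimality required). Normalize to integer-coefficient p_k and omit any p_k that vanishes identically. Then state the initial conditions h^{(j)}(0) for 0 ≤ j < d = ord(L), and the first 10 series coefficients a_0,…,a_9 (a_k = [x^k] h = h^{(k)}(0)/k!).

f: a_k = 0, 9, 0, -27, 0, 729/5, 0, -6561/7, 0, 6561, …
Substitute x→r, Dx→(1/r')Dx; clear ⇒ L₀.
L = (2 + 20·x)·Dx + (1 + 2·x + 10·x^2)·Dx^2  (order 2).
h: a_k = 0, 9, -9, -18, 72, -36/5, -468, 5976/7, 2016, -10224, …
ICs: h(0) = 0, h′(0) = 9.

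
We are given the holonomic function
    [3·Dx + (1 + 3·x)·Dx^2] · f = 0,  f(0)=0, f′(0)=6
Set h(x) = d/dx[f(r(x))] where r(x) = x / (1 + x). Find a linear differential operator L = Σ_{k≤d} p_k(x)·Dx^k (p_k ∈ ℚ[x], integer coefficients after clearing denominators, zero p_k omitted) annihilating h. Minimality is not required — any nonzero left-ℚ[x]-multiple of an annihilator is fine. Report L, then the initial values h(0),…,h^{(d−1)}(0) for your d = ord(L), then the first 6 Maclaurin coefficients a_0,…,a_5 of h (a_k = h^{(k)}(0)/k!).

L = (5 + 8·x) + (1 + 5·x + 4·x^2)·Dx  (order 1).
h: a_k = 6, -30, 126, -510, 2046, -8190, …
ICs: h(0) = 6.

f: a_k = 0, 6, -9, 18, -81/2, 486/5, …
f∘r: x↦r, Dx↦Dx/r' in L_f ⇒ L₀.
Differentiate: ansatz ord ≤ ord L₀ ⇒ L.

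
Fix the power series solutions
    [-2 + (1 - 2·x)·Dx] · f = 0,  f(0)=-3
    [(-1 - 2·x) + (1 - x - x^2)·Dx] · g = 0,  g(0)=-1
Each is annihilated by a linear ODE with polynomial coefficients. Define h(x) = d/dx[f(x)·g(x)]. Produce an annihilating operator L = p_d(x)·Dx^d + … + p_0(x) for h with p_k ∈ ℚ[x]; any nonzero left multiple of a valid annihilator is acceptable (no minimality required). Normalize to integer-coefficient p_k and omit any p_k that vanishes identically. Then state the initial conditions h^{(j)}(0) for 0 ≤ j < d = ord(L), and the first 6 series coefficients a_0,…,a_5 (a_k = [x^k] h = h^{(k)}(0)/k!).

f: a_k = -3, -6, -12, -24, -48, -96, …
g: a_k = -1, -1, -2, -3, -5, -8, …
h₀=f·g: eliminate ⇒ L₀, order ≤ 1·1.
Derive L from L₀ (diff closure).
L = (16 - 30·x - 30·x^2 + 32·x^3 + 48·x^4) + (-3 + 11·x - 3·x^2 - 22·x^3 + 10·x^4 + 12·x^5)·Dx  (order 1).
h: a_k = 9, 48, 171, 516, 1410, 3618, …
ICs: h(0) = 9.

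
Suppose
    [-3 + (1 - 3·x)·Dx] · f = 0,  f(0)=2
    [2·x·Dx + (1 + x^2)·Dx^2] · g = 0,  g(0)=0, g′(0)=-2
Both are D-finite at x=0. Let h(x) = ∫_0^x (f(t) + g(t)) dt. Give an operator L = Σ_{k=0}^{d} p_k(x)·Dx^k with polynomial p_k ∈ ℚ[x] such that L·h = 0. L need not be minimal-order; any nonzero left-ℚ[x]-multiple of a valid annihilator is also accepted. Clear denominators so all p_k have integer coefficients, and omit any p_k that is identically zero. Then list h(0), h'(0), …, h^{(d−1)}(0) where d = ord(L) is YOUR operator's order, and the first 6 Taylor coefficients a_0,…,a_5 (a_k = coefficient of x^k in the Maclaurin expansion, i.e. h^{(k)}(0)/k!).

L = (-6 + 72·x + 18·x^2)·Dx^2 + (28 - 6·x + 60·x^2 + 18·x^3)·Dx^3 + (-3 + 8·x + 8·x^3 + 3·x^4)·Dx^4  (order 4).
h: a_k = 0, 2, 2, 6, 41/3, 162/5, …
ICs: h(0) = 0, h′(0) = 2, h′′(0) = 4, h′′′(0) = 36.

f: a_k = 2, 6, 18, 54, 162, 486, …
g: a_k = 0, -2, 0, 2/3, 0, -2/5, …
f+g: L₀ = lclm(L_f,L_g), ord ≤ 1+2.
Integrate: L := L₀·Dx.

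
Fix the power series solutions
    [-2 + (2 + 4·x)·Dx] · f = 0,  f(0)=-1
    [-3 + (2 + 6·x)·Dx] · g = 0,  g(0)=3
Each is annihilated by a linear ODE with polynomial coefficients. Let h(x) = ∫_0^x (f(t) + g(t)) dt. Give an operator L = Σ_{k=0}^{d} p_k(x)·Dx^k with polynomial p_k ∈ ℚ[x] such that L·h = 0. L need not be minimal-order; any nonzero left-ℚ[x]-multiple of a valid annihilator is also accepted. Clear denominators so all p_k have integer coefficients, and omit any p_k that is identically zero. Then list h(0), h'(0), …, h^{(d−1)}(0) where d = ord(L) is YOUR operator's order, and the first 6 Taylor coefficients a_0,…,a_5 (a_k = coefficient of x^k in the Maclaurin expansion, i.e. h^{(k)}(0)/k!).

L = -3·Dx + (5 + 12·x)·Dx^2 + (2 + 10·x + 12·x^2)·Dx^3  (order 3).
h: a_k = 0, 2, 7/4, -23/24, 73/64, -227/128, …
ICs: h(0) = 0, h′(0) = 2, h′′(0) = 7/2.

f: a_k = -1, -1, 1/2, -1/2, 5/8, -7/8, …
g: a_k = 3, 9/2, -27/8, 81/16, -1215/128, 5103/256, …
L₀ := lclm(L_f,L_g); ord L₀ ≤ 1+1.
h=∫h₀ ⇒ L = L₀·Dx.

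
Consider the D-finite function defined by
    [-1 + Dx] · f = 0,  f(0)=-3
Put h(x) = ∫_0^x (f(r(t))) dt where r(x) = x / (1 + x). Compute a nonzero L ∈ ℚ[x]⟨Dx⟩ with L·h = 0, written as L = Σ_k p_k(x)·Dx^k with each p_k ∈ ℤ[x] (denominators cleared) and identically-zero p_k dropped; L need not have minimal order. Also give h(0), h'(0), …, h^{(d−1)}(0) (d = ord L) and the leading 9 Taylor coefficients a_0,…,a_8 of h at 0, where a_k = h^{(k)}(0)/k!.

L = -Dx + (1 + 2·x + x^2)·Dx^2  (order 2).
h: a_k = 0, -3, -3/2, 1/2, -1/8, -1/40, 19/240, -151/1680, 1091/13440, …
ICs: h(0) = 0, h′(0) = -3.

f: a_k = -3, -3, -3/2, -1/2, -1/8, -1/40, -1/240, -1/1680, -1/13440, …
L₀ from L_f via x↦r, Dx↦r'^{-1}Dx.
∫: right-multiply L₀ by Dx.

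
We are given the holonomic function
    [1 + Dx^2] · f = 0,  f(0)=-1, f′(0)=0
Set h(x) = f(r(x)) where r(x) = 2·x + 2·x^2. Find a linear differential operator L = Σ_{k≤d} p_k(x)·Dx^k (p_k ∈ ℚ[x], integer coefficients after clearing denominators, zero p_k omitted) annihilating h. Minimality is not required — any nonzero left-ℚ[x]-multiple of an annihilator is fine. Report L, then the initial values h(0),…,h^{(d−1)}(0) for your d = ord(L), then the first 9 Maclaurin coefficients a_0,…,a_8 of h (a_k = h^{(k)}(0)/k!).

L = (4 + 24·x + 48·x^2 + 32·x^3) - 2·Dx + (1 + 2·x)·Dx^2  (order 2).
h: a_k = -1, 0, 2, 4, 4/3, -8/3, -176/45, -32/15, 208/315, …
ICs: h(0) = -1, h′(0) = 0.

f: a_k = -1, 0, 1/2, 0, -1/24, 0, 1/720, 0, -1/40320, …
h₀=f(r): pull back L_f along r ⇒ L₀.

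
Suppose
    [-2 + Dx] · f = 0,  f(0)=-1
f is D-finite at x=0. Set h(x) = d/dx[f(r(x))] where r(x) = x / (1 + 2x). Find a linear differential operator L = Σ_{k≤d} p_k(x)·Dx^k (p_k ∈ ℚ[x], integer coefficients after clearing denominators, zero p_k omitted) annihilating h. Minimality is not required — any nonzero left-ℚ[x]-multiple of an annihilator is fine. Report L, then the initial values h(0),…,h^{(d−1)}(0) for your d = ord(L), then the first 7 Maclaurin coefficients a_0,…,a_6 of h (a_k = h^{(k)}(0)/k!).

L = (-2 - 8·x) + (-1 - 4·x - 4·x^2)·Dx  (order 1).
h: a_k = -2, 4, -4, -8/3, 76/3, -1208/15, 8728/45, …
ICs: h(0) = -2.

f: a_k = -1, -2, -2, -4/3, -2/3, -4/15, -4/45, …
f∘r: x↦r, Dx↦Dx/r' in L_f ⇒ L₀.
Differentiate: ansatz ord ≤ ord L₀ ⇒ L.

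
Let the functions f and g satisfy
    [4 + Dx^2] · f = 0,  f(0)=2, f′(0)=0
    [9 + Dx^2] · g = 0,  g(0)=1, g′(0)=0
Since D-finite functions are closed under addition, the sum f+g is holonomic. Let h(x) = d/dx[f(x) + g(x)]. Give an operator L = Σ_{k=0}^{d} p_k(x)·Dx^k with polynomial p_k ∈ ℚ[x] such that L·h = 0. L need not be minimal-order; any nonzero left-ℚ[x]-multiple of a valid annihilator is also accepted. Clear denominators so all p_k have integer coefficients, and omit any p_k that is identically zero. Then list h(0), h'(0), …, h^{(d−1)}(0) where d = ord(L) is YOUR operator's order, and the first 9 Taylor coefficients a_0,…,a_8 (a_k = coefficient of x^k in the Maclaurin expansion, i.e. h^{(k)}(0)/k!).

L = 36 + 13·Dx^2 + Dx^4  (order 4).
h: a_k = 0, -17, 0, 113/6, 0, -857/120, 0, 7073/5040, 0, …
ICs: h(0) = 0, h′(0) = -17, h′′(0) = 0, h′′′(0) = 113.

f: a_k = 2, 0, -4, 0, 4/3, 0, -8/45, 0, 4/315, …
g: a_k = 1, 0, -9/2, 0, 27/8, 0, -81/80, 0, 729/4480, …
f+g: L₀ = lclm(L_f,L_g), ord ≤ 2+2.
h=h₀': d/dx-closure on L₀ ⇒ L.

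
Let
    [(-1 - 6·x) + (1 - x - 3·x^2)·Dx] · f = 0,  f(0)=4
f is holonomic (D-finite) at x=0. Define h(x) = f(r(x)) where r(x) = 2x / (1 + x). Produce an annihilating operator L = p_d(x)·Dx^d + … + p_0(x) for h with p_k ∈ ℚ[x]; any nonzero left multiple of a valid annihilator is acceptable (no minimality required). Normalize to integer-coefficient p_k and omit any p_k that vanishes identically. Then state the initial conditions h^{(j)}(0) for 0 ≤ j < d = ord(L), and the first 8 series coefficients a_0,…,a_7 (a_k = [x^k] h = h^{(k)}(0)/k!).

L = (2 + 26·x) + (-1 - x + 13·x^2 + 13·x^3)·Dx  (order 1).
h: a_k = 4, 8, 56, 104, 728, 1352, 9464, 17576, …
ICs: h(0) = 4.

f: a_k = 4, 4, 16, 28, 76, 160, 388, 868, …
Substitute x→r, Dx→(1/r')Dx; clear ⇒ L₀.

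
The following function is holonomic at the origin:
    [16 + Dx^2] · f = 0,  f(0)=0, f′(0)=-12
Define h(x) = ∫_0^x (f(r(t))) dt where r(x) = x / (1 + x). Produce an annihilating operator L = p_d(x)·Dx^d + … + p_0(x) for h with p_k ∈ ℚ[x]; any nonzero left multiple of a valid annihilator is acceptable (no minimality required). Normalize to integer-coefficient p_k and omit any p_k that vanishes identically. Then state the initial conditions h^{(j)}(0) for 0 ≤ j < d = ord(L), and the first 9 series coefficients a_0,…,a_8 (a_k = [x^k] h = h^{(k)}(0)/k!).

L = 16·Dx + (2 + 6·x + 6·x^2 + 2·x^3)·Dx^2 + (1 + 4·x + 6·x^2 + 4·x^3 + x^4)·Dx^3  (order 3).
h: a_k = 0, 0, -6, 4, 5, -84/5, 386/15, -180/7, 2461/210, …
ICs: h(0) = 0, h′(0) = 0, h′′(0) = -12.

f: a_k = 0, -12, 0, 32, 0, -128/5, 0, 1024/105, 0, …
f∘r: x↦r, Dx↦Dx/r' in L_f ⇒ L₀.
Integrate: L := L₀·Dx.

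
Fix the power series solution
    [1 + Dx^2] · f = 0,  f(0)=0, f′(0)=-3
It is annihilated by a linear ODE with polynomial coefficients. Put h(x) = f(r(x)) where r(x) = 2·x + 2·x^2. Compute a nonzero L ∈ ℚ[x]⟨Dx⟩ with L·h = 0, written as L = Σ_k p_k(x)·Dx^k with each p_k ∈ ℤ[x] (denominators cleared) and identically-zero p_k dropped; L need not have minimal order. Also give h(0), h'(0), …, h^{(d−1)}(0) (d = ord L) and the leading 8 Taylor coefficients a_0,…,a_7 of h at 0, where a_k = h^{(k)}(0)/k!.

L = (4 + 24·x + 48·x^2 + 32·x^3) - 2·Dx + (1 + 2·x)·Dx^2  (order 2).
h: a_k = 0, -6, -6, 4, 12, 56/5, 0, -832/105, …
ICs: h(0) = 0, h′(0) = -6.

f: a_k = 0, -3, 0, 1/2, 0, -1/40, 0, 1/1680, …
Change of var in L_f (x↦r) gives L₀.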